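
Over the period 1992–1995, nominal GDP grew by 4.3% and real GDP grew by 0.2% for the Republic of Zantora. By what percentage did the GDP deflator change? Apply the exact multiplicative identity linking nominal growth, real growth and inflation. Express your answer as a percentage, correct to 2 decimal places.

(1 + g_nom) = (1 + g_real)(1 + π), so π = 1.0430 / 1.0020 − 1 = 0.04092.

4.09%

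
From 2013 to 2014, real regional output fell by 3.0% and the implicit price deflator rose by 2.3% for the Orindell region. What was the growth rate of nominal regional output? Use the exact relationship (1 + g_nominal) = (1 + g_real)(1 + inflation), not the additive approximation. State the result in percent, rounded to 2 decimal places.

-0.77%

(1 + g_nom) = (1 + g_real)(1 + π) = 0.9700 × 1.0230 = 0.99231.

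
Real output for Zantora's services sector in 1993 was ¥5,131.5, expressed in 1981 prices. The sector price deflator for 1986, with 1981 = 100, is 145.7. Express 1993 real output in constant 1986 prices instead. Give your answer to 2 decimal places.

Real output in 1986 prices = Real output in 1981 prices × (P_1986/P_1981) = 5131.5 × 1.457 = 7476.60.

¥7,476.60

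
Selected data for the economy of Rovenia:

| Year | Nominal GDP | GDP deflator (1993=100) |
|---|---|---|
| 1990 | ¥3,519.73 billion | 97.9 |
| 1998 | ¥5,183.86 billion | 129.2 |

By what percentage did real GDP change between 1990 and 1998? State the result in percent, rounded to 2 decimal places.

11.60%

Real GDP 1990 = 3519.73 / 0.979 = 3595.23.
Real GDP 1998 = 5183.86 / 1.292 = 4012.28.
Real growth = 4012.28 / 3595.23 − 1 = 0.1160.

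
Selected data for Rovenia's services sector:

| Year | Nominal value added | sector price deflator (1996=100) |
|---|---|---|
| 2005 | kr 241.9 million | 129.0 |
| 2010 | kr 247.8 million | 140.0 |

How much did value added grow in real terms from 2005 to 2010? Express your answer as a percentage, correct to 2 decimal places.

-5.61%

Deflate each year: 2005 → 241.9/1.290 = 187.52; 2010 → 247.8/1.400 = 177.00.
So real value added changed by 177.00/187.52 − 1 = -0.0561, i.e. -5.61%.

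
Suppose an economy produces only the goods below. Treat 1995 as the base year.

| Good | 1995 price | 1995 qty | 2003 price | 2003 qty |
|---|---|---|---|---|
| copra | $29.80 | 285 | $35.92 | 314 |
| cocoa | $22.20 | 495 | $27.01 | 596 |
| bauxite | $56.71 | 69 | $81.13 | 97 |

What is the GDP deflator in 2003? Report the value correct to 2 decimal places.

125.48

Nominal GDP 2003 = 35.92·314 + 27.01·596 + 81.13·97 = 35246.45.
Real GDP 2003 (at 1995 prices) = 29.80·314 + 22.20·596 + 56.71·97 = 28089.27.
Deflator = Nominal/Real × 100 = 35246.45/28089.27 × 100 = 125.480.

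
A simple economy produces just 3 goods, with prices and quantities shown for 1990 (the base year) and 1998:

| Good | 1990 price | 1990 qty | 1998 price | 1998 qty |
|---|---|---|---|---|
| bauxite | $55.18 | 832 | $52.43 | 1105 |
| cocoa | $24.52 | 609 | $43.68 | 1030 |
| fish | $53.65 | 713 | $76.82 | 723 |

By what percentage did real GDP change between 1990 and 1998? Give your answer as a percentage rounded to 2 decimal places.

26.16%

Real GDP 1990 = Nominal GDP 1990 = 55.18·832 + 24.52·609 + 53.65·713 = 99094.89.
Real GDP 1998 (at 1990 prices) = 55.18·1105 + 24.52·1030 + 53.65·723 = 125018.45.
Real growth = 125018.45/99094.89 − 1 = 0.2616.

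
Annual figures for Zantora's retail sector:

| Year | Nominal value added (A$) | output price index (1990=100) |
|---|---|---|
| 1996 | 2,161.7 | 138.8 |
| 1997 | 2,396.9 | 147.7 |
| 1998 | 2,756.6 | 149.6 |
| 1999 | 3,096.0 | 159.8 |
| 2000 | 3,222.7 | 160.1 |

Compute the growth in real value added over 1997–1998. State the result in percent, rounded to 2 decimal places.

13.55%

Real value added 1997 = 2396.9/1.477 = 1622.82.
Real value added 1998 = 2756.6/1.496 = 1842.65.
Change = 1842.65/1622.82 − 1 = 0.1355.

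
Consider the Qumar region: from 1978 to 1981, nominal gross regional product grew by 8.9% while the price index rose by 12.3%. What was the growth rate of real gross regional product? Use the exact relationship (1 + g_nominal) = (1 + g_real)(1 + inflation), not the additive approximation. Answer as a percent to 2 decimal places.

-3.03%

(1 + g_nom) = (1 + g_real)(1 + π), so g_real = 1.0890 / 1.1230 − 1 = -0.03028.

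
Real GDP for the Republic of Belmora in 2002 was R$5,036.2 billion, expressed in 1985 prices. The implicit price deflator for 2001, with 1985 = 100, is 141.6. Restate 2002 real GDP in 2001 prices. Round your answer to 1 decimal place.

Real GDP in 2001 prices = Real GDP in 1985 prices × (P_2001/P_1985) = 5036.2 × 1.416 = 7131.26.

R$7,131.3 billion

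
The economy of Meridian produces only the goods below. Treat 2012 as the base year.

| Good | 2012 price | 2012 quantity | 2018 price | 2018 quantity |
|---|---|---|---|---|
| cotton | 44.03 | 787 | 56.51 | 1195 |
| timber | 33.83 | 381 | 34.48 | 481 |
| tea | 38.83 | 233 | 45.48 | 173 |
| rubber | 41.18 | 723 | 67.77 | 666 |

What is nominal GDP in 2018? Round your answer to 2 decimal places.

137117.19

Nominal GDP 2018 = Σ (p_2018 × q_2018) = 56.51·1195 + 34.48·481 + 45.48·173 + 67.77·666 = 137117.19.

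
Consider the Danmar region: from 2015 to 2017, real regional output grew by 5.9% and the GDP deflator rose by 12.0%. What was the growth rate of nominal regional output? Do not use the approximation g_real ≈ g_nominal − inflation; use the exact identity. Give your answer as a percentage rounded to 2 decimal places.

(1 + g_nom) = (1 + g_real)(1 + π) = 1.0590 × 1.1200 = 1.18608.

18.61%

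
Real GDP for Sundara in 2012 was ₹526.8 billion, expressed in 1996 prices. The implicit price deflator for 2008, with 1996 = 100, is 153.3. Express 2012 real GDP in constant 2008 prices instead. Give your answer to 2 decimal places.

₹807.58 billion

Real GDP in 2008 prices = Real GDP in 1996 prices × (P_2008/P_1996) = 526.8 × 1.533 = 807.58.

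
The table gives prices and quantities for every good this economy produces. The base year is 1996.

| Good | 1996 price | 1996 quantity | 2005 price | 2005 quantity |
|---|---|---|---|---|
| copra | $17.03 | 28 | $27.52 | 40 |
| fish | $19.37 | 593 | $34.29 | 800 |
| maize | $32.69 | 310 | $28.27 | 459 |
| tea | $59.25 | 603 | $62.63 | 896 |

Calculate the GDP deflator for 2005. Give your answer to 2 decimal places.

115.85

Nominal GDP 2005 = 27.52·40 + 34.29·800 + 28.27·459 + 62.63·896 = 97625.21.
Real GDP 2005 (at 1996 prices) = 17.03·40 + 19.37·800 + 32.69·459 + 59.25·896 = 84269.91.
Deflator = Nominal/Real × 100 = 97625.21/84269.91 × 100 = 115.848.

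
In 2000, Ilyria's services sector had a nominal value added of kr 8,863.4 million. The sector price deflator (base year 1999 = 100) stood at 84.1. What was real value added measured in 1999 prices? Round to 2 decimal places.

Real value added = Nominal / (sector price deflator/100) = 8863.4 / 0.841 = 10539.12.

kr 10,539.12 million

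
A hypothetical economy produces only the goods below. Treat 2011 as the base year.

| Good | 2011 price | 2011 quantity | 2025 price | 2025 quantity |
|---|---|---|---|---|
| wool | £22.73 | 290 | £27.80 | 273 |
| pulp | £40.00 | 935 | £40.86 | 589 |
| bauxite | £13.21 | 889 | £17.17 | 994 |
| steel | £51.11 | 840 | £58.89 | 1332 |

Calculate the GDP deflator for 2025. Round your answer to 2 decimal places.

Nominal GDP 2025 = 27.80·273 + 40.86·589 + 17.17·994 + 58.89·1332 = 127164.40.
Real GDP 2025 (at 2011 prices) = 22.73·273 + 40.00·589 + 13.21·994 + 51.11·1332 = 110974.55.
Deflator = Nominal/Real × 100 = 127164.40/110974.55 × 100 = 114.589.

114.59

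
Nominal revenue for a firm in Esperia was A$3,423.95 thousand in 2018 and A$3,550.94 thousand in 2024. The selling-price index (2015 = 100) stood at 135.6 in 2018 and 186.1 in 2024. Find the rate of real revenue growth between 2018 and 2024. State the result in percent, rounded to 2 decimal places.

Deflate each year: 2018 → 3423.95/1.356 = 2525.04; 2024 → 3550.94/1.861 = 1908.08.
So real revenue changed by 1908.08/2525.04 − 1 = -0.2443, i.e. -24.43%.

-24.43%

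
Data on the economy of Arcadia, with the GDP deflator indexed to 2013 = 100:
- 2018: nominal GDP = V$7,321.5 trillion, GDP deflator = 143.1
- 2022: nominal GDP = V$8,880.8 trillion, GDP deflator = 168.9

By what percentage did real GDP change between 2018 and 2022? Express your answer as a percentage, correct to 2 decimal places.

Deflate each year: 2018 → 7321.5/1.431 = 5116.35; 2022 → 8880.8/1.689 = 5258.02.
So real GDP changed by 5258.02/5116.35 − 1 = 0.0277, i.e. 2.77%.

2.77%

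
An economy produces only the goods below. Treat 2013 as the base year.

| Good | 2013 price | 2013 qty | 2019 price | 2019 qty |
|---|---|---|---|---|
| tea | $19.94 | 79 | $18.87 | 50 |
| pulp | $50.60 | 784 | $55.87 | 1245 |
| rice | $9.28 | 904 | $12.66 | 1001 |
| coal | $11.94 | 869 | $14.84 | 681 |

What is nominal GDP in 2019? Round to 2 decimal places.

Nominal GDP 2019 = Σ (p_2019 × q_2019) = 18.87·50 + 55.87·1245 + 12.66·1001 + 14.84·681 = 93280.35.

$93280.35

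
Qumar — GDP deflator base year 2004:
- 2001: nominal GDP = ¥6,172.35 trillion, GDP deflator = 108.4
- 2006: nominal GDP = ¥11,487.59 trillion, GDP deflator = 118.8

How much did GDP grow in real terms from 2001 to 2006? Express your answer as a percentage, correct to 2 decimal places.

69.82%

Deflate each year: 2001 → 6172.35/1.084 = 5694.05; 2006 → 11487.59/1.188 = 9669.69.
So real GDP changed by 9669.69/5694.05 − 1 = 0.6982, i.e. 69.82%.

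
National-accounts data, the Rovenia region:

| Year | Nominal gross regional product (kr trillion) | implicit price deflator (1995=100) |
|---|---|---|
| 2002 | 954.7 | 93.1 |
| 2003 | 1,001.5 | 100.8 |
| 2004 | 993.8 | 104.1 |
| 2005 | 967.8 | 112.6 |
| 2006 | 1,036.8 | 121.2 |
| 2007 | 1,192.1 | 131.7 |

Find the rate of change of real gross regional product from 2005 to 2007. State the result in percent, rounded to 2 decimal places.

Real gross regional product 2005 = 967.8/1.126 = 859.50.
Real gross regional product 2007 = 1192.1/1.317 = 905.16.
Change = 905.16/859.50 − 1 = 0.0531.

5.31%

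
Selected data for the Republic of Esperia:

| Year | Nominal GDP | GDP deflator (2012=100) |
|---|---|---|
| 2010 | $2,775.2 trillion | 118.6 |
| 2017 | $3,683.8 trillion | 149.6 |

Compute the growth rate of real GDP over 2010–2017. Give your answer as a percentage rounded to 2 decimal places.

Deflate each year: 2010 → 2775.2/1.186 = 2339.97; 2017 → 3683.8/1.496 = 2462.43.
So real GDP changed by 2462.43/2339.97 − 1 = 0.0523, i.e. 5.23%.

5.23%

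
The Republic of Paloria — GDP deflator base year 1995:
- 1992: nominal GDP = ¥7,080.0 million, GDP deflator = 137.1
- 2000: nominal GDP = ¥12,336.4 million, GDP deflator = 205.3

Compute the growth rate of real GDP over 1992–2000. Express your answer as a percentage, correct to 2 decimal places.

16.36%

Real GDP 1992 = 7080.0 / 1.371 = 5164.11.
Real GDP 2000 = 12336.4 / 2.053 = 6008.96.
Real growth = 6008.96 / 5164.11 − 1 = 0.1636.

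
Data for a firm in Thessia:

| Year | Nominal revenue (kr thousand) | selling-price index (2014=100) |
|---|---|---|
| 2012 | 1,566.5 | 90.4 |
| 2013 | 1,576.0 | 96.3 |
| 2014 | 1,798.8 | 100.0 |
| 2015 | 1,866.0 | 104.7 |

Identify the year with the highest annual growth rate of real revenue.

2013: real = 1576.0/0.963 = 1636.55; growth vs 2012 (1732.85) = -5.56%.
2014: real = 1798.8/1.000 = 1798.80; growth vs 2013 (1636.55) = 9.91%.
2015: real = 1866.0/1.047 = 1782.23; growth vs 2014 (1798.80) = -0.92%.

2014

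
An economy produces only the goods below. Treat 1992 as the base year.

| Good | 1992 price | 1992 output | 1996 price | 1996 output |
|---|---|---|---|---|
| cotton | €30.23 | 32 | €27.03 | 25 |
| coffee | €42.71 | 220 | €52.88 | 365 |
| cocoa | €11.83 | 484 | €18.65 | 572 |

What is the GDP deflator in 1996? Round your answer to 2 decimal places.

Nominal GDP 1996 = 27.03·25 + 52.88·365 + 18.65·572 = 30644.75.
Real GDP 1996 (at 1992 prices) = 30.23·25 + 42.71·365 + 11.83·572 = 23111.66.
Deflator = Nominal/Real × 100 = 30644.75/23111.66 × 100 = 132.594.

132.59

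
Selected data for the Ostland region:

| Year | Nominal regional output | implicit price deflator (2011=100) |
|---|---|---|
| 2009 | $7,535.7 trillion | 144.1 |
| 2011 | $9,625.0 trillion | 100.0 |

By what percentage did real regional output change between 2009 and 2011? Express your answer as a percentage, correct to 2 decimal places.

Deflate each year: 2009 → 7535.7/1.441 = 5229.49; 2011 → 9625.0/1.000 = 9625.00.
So real regional output changed by 9625.00/5229.49 − 1 = 0.8405, i.e. 84.05%.

84.05%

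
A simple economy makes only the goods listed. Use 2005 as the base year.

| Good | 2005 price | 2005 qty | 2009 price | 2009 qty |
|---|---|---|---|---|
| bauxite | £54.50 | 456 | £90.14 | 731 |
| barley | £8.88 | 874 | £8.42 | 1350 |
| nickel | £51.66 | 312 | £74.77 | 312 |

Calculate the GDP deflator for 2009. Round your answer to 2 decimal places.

Nominal GDP 2009 = 90.14·731 + 8.42·1350 + 74.77·312 = 100587.58.
Real GDP 2009 (at 2005 prices) = 54.50·731 + 8.88·1350 + 51.66·312 = 67945.42.
Deflator = Nominal/Real × 100 = 100587.58/67945.42 × 100 = 148.042.

148.04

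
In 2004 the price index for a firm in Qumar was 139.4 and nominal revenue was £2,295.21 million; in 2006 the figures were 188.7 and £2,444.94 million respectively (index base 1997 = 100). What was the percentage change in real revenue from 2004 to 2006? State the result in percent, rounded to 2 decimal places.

-21.31%

Deflate each year: 2004 → 2295.21/1.394 = 1646.49; 2006 → 2444.94/1.887 = 1295.68.
So real revenue changed by 1295.68/1646.49 − 1 = -0.2131, i.e. -21.31%.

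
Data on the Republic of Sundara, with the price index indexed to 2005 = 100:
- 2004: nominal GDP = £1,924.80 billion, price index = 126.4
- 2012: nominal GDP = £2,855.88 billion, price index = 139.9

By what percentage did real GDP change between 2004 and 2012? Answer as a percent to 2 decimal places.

34.06%

Deflate each year: 2004 → 1924.80/1.264 = 1522.78; 2012 → 2855.88/1.399 = 2041.37.
So real GDP changed by 2041.37/1522.78 − 1 = 0.3406, i.e. 34.06%.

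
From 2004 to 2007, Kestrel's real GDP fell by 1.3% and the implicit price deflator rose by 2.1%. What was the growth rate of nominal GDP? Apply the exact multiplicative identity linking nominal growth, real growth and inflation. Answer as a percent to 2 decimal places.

0.77%

(1 + g_nom) = (1 + g_real)(1 + π) = 0.9870 × 1.0210 = 1.00773.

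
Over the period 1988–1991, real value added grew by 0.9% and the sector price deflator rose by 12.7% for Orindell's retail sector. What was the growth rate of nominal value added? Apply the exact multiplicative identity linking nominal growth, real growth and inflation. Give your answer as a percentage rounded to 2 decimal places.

(1 + g_nom) = (1 + g_real)(1 + π) = 1.0090 × 1.1270 = 1.13714.

13.71%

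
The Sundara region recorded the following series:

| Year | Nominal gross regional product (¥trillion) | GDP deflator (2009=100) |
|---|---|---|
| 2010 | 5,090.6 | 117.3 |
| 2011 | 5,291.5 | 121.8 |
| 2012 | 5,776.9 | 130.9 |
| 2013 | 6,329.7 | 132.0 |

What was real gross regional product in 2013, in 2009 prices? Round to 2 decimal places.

¥4,795.23 trillion

Real gross regional product 2013 = 6329.7 / 1.320 = 4795.23.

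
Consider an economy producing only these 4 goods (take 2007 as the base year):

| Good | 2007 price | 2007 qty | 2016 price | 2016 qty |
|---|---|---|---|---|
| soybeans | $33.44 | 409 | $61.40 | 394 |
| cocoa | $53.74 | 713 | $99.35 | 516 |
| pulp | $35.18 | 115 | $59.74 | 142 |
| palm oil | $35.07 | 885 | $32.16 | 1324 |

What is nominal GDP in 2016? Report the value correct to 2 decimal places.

$126519.12

Nominal GDP 2016 = Σ (p_2016 × q_2016) = 61.40·394 + 99.35·516 + 59.74·142 + 32.16·1324 = 126519.12.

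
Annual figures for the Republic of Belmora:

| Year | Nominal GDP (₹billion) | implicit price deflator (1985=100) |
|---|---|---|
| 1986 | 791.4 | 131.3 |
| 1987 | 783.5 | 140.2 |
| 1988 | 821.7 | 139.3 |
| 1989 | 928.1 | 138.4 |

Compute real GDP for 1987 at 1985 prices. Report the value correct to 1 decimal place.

₹558.8 billion

Real GDP 1987 = 783.5 / 1.402 = 558.84.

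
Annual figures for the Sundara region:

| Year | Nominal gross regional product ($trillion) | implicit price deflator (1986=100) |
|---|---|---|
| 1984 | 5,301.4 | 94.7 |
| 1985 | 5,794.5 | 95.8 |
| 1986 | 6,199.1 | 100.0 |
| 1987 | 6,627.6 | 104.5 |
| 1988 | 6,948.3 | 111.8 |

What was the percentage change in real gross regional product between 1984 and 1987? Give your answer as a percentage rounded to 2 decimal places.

13.29%

Real gross regional product 1984 = 5301.4/0.947 = 5598.10.
Real gross regional product 1987 = 6627.6/1.045 = 6342.20.
Change = 6342.20/5598.10 − 1 = 0.1329.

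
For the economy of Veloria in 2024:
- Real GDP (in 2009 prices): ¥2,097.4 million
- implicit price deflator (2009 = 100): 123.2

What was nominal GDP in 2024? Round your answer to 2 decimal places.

Nominal GDP = Real × (implicit price deflator/100) = 2097.4 × 1.232 = 2584.00.

¥2,584.00 million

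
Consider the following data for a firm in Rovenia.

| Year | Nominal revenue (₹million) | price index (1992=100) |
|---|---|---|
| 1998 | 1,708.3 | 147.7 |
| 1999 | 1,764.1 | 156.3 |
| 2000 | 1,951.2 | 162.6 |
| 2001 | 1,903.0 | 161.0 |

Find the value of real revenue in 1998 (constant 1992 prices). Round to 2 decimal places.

Real revenue 1998 = 1708.3 / 1.477 = 1156.60.

₹1,156.60 million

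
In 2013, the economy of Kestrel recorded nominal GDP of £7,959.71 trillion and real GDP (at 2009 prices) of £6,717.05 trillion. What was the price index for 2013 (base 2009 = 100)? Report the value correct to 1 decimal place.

price index = (Nominal / Real) × 100 = 7959.71 / 6717.05 × 100 = 118.50.

118.5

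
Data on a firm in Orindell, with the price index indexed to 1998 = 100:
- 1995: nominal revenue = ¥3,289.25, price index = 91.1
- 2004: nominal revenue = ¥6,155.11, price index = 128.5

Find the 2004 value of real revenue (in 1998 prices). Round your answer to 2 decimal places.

¥4,789.97

Real revenue = Nominal / (price index/100) = 6155.11 / 1.285 = 4789.97.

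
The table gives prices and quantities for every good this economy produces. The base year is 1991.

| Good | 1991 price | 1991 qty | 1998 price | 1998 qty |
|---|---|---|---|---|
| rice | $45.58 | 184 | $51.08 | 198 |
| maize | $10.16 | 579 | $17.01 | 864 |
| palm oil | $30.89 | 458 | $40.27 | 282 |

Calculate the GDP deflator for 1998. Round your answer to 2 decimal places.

Nominal GDP 1998 = 51.08·198 + 17.01·864 + 40.27·282 = 36166.62.
Real GDP 1998 (at 1991 prices) = 45.58·198 + 10.16·864 + 30.89·282 = 26514.06.
Deflator = Nominal/Real × 100 = 36166.62/26514.06 × 100 = 136.405.

136.41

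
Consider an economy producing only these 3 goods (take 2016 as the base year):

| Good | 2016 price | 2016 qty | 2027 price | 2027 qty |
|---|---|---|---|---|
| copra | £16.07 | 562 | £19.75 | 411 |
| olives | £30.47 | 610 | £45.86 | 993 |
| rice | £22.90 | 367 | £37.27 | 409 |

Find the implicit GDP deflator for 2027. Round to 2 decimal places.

149.04

Nominal GDP 2027 = 19.75·411 + 45.86·993 + 37.27·409 = 68899.66.
Real GDP 2027 (at 2016 prices) = 16.07·411 + 30.47·993 + 22.90·409 = 46227.58.
Deflator = Nominal/Real × 100 = 68899.66/46227.58 × 100 = 149.044.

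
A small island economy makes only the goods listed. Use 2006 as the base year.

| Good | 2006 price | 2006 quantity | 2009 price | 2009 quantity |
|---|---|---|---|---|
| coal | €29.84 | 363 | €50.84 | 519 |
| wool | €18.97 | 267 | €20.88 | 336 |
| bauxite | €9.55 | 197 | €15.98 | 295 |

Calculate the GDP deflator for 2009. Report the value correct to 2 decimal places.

154.45

Nominal GDP 2009 = 50.84·519 + 20.88·336 + 15.98·295 = 38115.74.
Real GDP 2009 (at 2006 prices) = 29.84·519 + 18.97·336 + 9.55·295 = 24678.13.
Deflator = Nominal/Real × 100 = 38115.74/24678.13 × 100 = 154.451.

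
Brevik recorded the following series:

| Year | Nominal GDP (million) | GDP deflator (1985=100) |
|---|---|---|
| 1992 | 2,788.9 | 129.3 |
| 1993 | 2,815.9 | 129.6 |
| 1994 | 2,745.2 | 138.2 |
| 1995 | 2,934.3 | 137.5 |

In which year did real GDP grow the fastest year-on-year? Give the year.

1995

1993: real = 2815.9/1.296 = 2172.76; growth vs 1992 (2156.92) = 0.73%.
1994: real = 2745.2/1.382 = 1986.40; growth vs 1993 (2172.76) = -8.58%.
1995: real = 2934.3/1.375 = 2134.04; growth vs 1994 (1986.40) = 7.43%.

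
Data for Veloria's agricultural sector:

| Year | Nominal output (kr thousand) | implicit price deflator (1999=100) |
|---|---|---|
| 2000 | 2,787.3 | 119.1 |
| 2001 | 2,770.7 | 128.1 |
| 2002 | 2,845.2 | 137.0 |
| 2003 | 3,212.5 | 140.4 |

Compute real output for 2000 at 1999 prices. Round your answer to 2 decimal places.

Real output 2000 = 2787.3 / 1.191 = 2340.30.

kr 2,340.30 thousand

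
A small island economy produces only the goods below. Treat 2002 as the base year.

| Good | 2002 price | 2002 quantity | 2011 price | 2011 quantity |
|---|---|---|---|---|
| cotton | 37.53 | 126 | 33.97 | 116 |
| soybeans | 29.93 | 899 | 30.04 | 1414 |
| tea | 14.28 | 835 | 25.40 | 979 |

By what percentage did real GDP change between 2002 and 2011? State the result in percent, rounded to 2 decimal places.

39.24%

Real GDP 2002 = Nominal GDP 2002 = 37.53·126 + 29.93·899 + 14.28·835 = 43559.65.
Real GDP 2011 (at 2002 prices) = 37.53·116 + 29.93·1414 + 14.28·979 = 60654.62.
Real growth = 60654.62/43559.65 − 1 = 0.3924.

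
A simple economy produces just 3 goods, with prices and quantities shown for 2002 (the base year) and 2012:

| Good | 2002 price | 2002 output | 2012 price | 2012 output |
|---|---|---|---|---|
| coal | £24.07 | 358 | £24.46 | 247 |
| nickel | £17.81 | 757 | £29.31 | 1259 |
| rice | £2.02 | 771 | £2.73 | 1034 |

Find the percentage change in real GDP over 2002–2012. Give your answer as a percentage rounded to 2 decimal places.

Real GDP 2002 = Nominal GDP 2002 = 24.07·358 + 17.81·757 + 2.02·771 = 23656.65.
Real GDP 2012 (at 2002 prices) = 24.07·247 + 17.81·1259 + 2.02·1034 = 30456.76.
Real growth = 30456.76/23656.65 − 1 = 0.2875.

28.75%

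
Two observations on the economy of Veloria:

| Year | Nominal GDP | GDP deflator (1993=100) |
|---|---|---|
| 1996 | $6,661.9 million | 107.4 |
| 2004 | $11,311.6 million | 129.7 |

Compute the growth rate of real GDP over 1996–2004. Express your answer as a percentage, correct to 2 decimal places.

40.60%

Real GDP 1996 = 6661.9 / 1.074 = 6202.89.
Real GDP 2004 = 11311.6 / 1.297 = 8721.36.
Real growth = 8721.36 / 6202.89 − 1 = 0.4060.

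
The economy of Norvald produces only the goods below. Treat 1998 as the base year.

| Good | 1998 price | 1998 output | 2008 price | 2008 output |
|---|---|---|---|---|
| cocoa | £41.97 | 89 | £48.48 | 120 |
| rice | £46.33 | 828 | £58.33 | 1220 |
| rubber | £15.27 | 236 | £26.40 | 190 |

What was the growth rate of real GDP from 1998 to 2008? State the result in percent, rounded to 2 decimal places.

41.05%

Real GDP 1998 = Nominal GDP 1998 = 41.97·89 + 46.33·828 + 15.27·236 = 45700.29.
Real GDP 2008 (at 1998 prices) = 41.97·120 + 46.33·1220 + 15.27·190 = 64460.30.
Real growth = 64460.30/45700.29 − 1 = 0.4105.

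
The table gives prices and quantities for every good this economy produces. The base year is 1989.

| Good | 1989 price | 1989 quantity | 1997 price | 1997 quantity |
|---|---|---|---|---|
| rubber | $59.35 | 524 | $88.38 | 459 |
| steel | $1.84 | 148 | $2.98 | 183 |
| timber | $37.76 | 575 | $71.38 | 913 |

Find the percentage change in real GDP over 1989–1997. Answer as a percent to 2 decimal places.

16.90%

Real GDP 1989 = Nominal GDP 1989 = 59.35·524 + 1.84·148 + 37.76·575 = 53083.72.
Real GDP 1997 (at 1989 prices) = 59.35·459 + 1.84·183 + 37.76·913 = 62053.25.
Real growth = 62053.25/53083.72 − 1 = 0.1690.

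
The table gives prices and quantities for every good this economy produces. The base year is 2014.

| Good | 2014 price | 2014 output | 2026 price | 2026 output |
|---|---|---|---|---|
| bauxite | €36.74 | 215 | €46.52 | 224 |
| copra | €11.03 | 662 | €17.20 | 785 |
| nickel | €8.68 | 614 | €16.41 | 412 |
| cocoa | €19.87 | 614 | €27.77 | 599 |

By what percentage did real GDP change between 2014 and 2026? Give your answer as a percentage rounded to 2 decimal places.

Real GDP 2014 = Nominal GDP 2014 = 36.74·215 + 11.03·662 + 8.68·614 + 19.87·614 = 32730.66.
Real GDP 2026 (at 2014 prices) = 36.74·224 + 11.03·785 + 8.68·412 + 19.87·599 = 32366.60.
Real growth = 32366.60/32730.66 − 1 = -0.0111.

-1.11%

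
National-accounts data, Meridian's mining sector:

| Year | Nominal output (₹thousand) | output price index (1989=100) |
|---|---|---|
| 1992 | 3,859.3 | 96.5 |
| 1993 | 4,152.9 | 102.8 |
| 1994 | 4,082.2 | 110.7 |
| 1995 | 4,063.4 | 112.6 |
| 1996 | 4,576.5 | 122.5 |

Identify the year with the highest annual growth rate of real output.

1996

1993: real = 4152.9/1.028 = 4039.79; growth vs 1992 (3999.27) = 1.01%.
1994: real = 4082.2/1.107 = 3687.62; growth vs 1993 (4039.79) = -8.72%.
1995: real = 4063.4/1.126 = 3608.70; growth vs 1994 (3687.62) = -2.14%.
1996: real = 4576.5/1.225 = 3735.92; growth vs 1995 (3608.70) = 3.53%.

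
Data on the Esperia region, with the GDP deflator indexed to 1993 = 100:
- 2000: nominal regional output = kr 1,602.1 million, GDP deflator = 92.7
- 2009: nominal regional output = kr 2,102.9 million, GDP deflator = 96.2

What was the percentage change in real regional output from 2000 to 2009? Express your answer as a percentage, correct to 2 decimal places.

26.48%

Deflate each year: 2000 → 1602.1/0.927 = 1728.26; 2009 → 2102.9/0.962 = 2185.97.
So real regional output changed by 2185.97/1728.26 − 1 = 0.2648, i.e. 26.48%.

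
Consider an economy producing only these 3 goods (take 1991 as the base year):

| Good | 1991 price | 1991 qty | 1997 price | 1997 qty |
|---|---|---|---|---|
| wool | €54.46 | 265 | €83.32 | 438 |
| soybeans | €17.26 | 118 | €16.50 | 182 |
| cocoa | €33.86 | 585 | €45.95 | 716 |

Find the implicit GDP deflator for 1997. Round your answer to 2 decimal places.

Nominal GDP 1997 = 83.32·438 + 16.50·182 + 45.95·716 = 72397.36.
Real GDP 1997 (at 1991 prices) = 54.46·438 + 17.26·182 + 33.86·716 = 51238.56.
Deflator = Nominal/Real × 100 = 72397.36/51238.56 × 100 = 141.295.

141.29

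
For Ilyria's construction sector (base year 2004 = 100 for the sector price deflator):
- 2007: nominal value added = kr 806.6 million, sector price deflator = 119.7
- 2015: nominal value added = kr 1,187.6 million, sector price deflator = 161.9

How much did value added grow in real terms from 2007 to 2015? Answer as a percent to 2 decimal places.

Deflate each year: 2007 → 806.6/1.197 = 673.85; 2015 → 1187.6/1.619 = 733.54.
So real value added changed by 733.54/673.85 − 1 = 0.0886, i.e. 8.86%.

8.86%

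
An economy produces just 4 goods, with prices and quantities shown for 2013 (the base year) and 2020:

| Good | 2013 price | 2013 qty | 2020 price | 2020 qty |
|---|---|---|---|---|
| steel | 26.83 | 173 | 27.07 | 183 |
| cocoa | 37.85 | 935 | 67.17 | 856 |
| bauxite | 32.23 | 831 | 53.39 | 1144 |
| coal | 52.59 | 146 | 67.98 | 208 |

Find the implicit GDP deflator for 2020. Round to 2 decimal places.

161.74

Nominal GDP 2020 = 27.07·183 + 67.17·856 + 53.39·1144 + 67.98·208 = 137669.33.
Real GDP 2020 (at 2013 prices) = 26.83·183 + 37.85·856 + 32.23·1144 + 52.59·208 = 85119.33.
Deflator = Nominal/Real × 100 = 137669.33/85119.33 × 100 = 161.737.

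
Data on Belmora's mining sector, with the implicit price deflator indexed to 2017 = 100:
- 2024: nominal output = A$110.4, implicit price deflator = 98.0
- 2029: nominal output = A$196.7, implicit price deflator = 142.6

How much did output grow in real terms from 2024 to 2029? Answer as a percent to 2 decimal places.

22.45%

Deflate each year: 2024 → 110.4/0.980 = 112.65; 2029 → 196.7/1.426 = 137.94.
So real output changed by 137.94/112.65 − 1 = 0.2245, i.e. 22.45%.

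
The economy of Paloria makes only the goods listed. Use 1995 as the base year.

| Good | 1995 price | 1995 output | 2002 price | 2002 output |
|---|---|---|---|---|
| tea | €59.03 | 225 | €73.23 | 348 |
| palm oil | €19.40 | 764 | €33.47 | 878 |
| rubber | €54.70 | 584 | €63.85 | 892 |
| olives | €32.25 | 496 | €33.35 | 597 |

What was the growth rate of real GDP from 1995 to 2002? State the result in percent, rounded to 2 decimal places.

Real GDP 1995 = Nominal GDP 1995 = 59.03·225 + 19.40·764 + 54.70·584 + 32.25·496 = 76044.15.
Real GDP 2002 (at 1995 prices) = 59.03·348 + 19.40·878 + 54.70·892 + 32.25·597 = 105621.29.
Real growth = 105621.29/76044.15 − 1 = 0.3889.

38.89%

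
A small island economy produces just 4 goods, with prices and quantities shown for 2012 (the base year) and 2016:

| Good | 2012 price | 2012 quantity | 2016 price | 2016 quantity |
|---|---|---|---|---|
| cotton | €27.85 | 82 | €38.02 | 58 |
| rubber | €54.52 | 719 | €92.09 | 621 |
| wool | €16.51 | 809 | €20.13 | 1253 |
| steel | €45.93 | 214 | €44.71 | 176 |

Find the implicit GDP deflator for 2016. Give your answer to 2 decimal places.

143.96

Nominal GDP 2016 = 38.02·58 + 92.09·621 + 20.13·1253 + 44.71·176 = 92484.90.
Real GDP 2016 (at 2012 prices) = 27.85·58 + 54.52·621 + 16.51·1253 + 45.93·176 = 64242.93.
Deflator = Nominal/Real × 100 = 92484.90/64242.93 × 100 = 143.961.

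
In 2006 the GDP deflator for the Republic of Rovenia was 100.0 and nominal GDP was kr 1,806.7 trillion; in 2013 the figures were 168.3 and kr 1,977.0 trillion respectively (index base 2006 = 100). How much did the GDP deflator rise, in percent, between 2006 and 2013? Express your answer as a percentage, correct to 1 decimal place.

68.3%

Price-level change = 168.3 / 100.0 − 1 = 0.6830.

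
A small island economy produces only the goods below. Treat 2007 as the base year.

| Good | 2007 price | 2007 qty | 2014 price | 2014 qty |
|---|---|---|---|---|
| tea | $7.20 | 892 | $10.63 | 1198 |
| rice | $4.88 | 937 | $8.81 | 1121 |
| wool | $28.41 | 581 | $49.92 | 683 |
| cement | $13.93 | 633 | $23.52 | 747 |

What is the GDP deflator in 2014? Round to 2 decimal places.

169.17

Nominal GDP 2014 = 10.63·1198 + 8.81·1121 + 49.92·683 + 23.52·747 = 74275.55.
Real GDP 2014 (at 2007 prices) = 7.20·1198 + 4.88·1121 + 28.41·683 + 13.93·747 = 43905.82.
Deflator = Nominal/Real × 100 = 74275.55/43905.82 × 100 = 169.170.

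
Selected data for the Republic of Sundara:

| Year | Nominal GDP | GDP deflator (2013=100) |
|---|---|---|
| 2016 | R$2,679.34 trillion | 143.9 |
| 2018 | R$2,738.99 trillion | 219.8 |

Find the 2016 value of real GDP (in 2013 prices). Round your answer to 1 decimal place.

Real GDP = Nominal / (GDP deflator/100) = 2679.34 / 1.439 = 1861.95.

R$1,861.9 trillion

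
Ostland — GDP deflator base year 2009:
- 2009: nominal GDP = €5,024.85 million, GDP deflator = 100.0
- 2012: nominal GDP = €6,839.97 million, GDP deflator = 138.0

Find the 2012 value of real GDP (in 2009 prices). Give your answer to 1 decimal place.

€4,956.5 million

Real GDP = Nominal / (GDP deflator/100) = 6839.97 / 1.380 = 4956.50.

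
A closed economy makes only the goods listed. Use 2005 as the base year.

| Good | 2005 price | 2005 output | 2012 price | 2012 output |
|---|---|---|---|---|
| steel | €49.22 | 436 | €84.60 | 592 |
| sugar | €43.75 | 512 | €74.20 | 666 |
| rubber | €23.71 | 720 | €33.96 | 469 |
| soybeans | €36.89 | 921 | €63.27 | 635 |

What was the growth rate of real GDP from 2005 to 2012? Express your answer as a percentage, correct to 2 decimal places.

Real GDP 2005 = Nominal GDP 2005 = 49.22·436 + 43.75·512 + 23.71·720 + 36.89·921 = 94906.81.
Real GDP 2012 (at 2005 prices) = 49.22·592 + 43.75·666 + 23.71·469 + 36.89·635 = 92820.88.
Real growth = 92820.88/94906.81 − 1 = -0.0220.

-2.20%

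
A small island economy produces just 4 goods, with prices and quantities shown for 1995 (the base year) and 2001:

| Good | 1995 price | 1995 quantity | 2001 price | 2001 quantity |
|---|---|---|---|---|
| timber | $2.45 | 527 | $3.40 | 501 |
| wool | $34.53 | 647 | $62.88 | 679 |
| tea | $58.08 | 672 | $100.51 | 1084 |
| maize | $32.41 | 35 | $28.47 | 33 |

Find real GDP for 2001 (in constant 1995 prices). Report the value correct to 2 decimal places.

Real GDP 2001 = Σ (p_1995 × q_2001) = 2.45·501 + 34.53·679 + 58.08·1084 + 32.41·33 = 88701.57.

$88701.57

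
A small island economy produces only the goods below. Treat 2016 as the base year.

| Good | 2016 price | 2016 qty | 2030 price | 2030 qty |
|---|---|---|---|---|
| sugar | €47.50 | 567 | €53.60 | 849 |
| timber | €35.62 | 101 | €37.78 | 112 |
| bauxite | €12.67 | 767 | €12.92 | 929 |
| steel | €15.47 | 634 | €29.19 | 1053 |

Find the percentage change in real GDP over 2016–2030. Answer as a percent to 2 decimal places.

44.59%

Real GDP 2016 = Nominal GDP 2016 = 47.50·567 + 35.62·101 + 12.67·767 + 15.47·634 = 50055.99.
Real GDP 2030 (at 2016 prices) = 47.50·849 + 35.62·112 + 12.67·929 + 15.47·1053 = 72377.28.
Real growth = 72377.28/50055.99 − 1 = 0.4459.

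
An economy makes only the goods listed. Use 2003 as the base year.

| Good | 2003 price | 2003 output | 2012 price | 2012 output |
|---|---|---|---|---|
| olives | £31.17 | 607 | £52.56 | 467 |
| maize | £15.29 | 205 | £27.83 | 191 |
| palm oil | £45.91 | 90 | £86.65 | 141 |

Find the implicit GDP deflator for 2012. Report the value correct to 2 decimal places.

Nominal GDP 2012 = 52.56·467 + 27.83·191 + 86.65·141 = 42078.70.
Real GDP 2012 (at 2003 prices) = 31.17·467 + 15.29·191 + 45.91·141 = 23950.09.
Deflator = Nominal/Real × 100 = 42078.70/23950.09 × 100 = 175.693.

175.69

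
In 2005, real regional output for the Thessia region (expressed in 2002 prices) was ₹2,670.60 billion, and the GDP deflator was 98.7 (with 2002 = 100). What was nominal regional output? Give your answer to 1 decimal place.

Nominal regional output = Real × (GDP deflator/100) = 2670.60 × 0.987 = 2635.88.

₹2,635.9 billion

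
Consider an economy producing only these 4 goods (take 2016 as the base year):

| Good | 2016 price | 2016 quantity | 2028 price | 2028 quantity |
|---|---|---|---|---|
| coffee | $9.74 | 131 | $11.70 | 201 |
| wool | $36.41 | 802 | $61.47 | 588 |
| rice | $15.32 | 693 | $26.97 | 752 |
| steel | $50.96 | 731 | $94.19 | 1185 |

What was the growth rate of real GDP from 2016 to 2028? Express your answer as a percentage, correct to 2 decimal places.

Real GDP 2016 = Nominal GDP 2016 = 9.74·131 + 36.41·802 + 15.32·693 + 50.96·731 = 78345.28.
Real GDP 2028 (at 2016 prices) = 9.74·201 + 36.41·588 + 15.32·752 + 50.96·1185 = 95275.06.
Real growth = 95275.06/78345.28 − 1 = 0.2161.

21.61%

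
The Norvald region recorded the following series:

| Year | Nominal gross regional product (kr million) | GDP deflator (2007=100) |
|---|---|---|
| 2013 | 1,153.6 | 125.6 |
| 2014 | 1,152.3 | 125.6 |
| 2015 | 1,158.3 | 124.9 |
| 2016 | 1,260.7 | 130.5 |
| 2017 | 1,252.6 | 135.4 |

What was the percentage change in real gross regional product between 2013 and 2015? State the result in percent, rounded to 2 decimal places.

0.97%

Real gross regional product 2013 = 1153.6/1.256 = 918.47.
Real gross regional product 2015 = 1158.3/1.249 = 927.38.
Change = 927.38/918.47 − 1 = 0.0097.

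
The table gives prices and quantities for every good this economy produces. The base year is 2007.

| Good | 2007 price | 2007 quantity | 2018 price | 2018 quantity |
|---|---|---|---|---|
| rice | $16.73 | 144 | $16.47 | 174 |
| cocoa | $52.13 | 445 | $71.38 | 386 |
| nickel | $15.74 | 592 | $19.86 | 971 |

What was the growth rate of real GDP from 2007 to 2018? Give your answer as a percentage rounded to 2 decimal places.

Real GDP 2007 = Nominal GDP 2007 = 16.73·144 + 52.13·445 + 15.74·592 = 34925.05.
Real GDP 2018 (at 2007 prices) = 16.73·174 + 52.13·386 + 15.74·971 = 38316.74.
Real growth = 38316.74/34925.05 − 1 = 0.0971.

9.71%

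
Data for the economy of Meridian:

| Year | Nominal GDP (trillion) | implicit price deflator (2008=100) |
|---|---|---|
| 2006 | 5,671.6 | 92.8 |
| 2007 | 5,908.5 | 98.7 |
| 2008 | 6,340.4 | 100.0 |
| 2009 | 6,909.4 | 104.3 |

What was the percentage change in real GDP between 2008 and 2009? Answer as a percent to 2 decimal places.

Real GDP 2008 = 6340.4/1.000 = 6340.40.
Real GDP 2009 = 6909.4/1.043 = 6624.54.
Change = 6624.54/6340.40 − 1 = 0.0448.

4.48%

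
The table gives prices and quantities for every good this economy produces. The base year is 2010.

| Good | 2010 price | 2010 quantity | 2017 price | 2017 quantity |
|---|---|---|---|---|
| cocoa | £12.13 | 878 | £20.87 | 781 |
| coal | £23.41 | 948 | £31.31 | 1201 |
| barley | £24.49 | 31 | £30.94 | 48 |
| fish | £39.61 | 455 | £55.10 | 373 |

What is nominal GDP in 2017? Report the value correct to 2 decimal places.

£75940.20

Nominal GDP 2017 = Σ (p_2017 × q_2017) = 20.87·781 + 31.31·1201 + 30.94·48 + 55.10·373 = 75940.20.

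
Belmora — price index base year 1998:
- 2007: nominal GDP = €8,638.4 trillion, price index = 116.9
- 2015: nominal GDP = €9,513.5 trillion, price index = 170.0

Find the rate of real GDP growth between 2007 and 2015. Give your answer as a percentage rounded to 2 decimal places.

Real GDP 2007 = 8638.4 / 1.169 = 7389.56.
Real GDP 2015 = 9513.5 / 1.700 = 5596.18.
Real growth = 5596.18 / 7389.56 − 1 = -0.2427.

-24.27%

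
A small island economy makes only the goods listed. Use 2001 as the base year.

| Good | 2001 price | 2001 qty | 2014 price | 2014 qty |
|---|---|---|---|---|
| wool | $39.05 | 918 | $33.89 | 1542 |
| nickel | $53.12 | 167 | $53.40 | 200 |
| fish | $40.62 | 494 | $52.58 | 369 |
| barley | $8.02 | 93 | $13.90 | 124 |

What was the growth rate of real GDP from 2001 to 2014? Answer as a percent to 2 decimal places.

32.49%

Real GDP 2001 = Nominal GDP 2001 = 39.05·918 + 53.12·167 + 40.62·494 + 8.02·93 = 65531.08.
Real GDP 2014 (at 2001 prices) = 39.05·1542 + 53.12·200 + 40.62·369 + 8.02·124 = 86822.36.
Real growth = 86822.36/65531.08 − 1 = 0.3249.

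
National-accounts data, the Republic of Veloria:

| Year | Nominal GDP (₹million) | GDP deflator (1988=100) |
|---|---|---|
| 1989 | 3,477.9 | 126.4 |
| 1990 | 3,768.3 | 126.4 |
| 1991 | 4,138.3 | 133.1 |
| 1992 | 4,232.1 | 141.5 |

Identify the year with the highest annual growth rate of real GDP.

1990

1990: real = 3768.3/1.264 = 2981.25; growth vs 1989 (2751.50) = 8.35%.
1991: real = 4138.3/1.331 = 3109.17; growth vs 1990 (2981.25) = 4.29%.
1992: real = 4232.1/1.415 = 2990.88; growth vs 1991 (3109.17) = -3.80%.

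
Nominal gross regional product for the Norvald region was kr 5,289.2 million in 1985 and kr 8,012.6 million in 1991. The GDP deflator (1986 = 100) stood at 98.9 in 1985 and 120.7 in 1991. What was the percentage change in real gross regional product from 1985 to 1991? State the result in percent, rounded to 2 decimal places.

Real gross regional product 1985 = 5289.2 / 0.989 = 5348.03.
Real gross regional product 1991 = 8012.6 / 1.207 = 6638.44.
Real growth = 6638.44 / 5348.03 − 1 = 0.2413.

24.13%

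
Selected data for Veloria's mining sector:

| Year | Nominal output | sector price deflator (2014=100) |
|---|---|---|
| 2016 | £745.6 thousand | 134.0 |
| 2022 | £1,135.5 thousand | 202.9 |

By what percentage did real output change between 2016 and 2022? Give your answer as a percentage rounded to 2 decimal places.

0.58%

Deflate each year: 2016 → 745.6/1.340 = 556.42; 2022 → 1135.5/2.029 = 559.64.
So real output changed by 559.64/556.42 − 1 = 0.0058, i.e. 0.58%.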